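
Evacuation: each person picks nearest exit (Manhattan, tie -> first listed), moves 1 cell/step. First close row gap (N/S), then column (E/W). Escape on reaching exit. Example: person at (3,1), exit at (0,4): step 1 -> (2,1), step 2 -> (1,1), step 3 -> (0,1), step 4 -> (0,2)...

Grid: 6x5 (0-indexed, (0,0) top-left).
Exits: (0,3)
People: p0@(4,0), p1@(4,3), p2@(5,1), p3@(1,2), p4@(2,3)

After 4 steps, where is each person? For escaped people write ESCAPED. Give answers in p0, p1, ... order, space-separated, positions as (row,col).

Step 1: p0:(4,0)->(3,0) | p1:(4,3)->(3,3) | p2:(5,1)->(4,1) | p3:(1,2)->(0,2) | p4:(2,3)->(1,3)
Step 2: p0:(3,0)->(2,0) | p1:(3,3)->(2,3) | p2:(4,1)->(3,1) | p3:(0,2)->(0,3)->EXIT | p4:(1,3)->(0,3)->EXIT
Step 3: p0:(2,0)->(1,0) | p1:(2,3)->(1,3) | p2:(3,1)->(2,1) | p3:escaped | p4:escaped
Step 4: p0:(1,0)->(0,0) | p1:(1,3)->(0,3)->EXIT | p2:(2,1)->(1,1) | p3:escaped | p4:escaped

(0,0) ESCAPED (1,1) ESCAPED ESCAPED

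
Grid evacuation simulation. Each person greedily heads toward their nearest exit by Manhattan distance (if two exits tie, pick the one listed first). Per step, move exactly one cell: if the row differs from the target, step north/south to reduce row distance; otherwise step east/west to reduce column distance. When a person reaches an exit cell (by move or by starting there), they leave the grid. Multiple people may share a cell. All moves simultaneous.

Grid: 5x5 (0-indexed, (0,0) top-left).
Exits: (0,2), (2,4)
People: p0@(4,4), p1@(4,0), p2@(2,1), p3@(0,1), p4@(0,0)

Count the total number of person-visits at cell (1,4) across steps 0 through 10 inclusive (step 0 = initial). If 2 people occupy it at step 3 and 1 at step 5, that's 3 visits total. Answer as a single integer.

Step 0: p0@(4,4) p1@(4,0) p2@(2,1) p3@(0,1) p4@(0,0) -> at (1,4): 0 [-], cum=0
Step 1: p0@(3,4) p1@(3,0) p2@(1,1) p3@ESC p4@(0,1) -> at (1,4): 0 [-], cum=0
Step 2: p0@ESC p1@(2,0) p2@(0,1) p3@ESC p4@ESC -> at (1,4): 0 [-], cum=0
Step 3: p0@ESC p1@(1,0) p2@ESC p3@ESC p4@ESC -> at (1,4): 0 [-], cum=0
Step 4: p0@ESC p1@(0,0) p2@ESC p3@ESC p4@ESC -> at (1,4): 0 [-], cum=0
Step 5: p0@ESC p1@(0,1) p2@ESC p3@ESC p4@ESC -> at (1,4): 0 [-], cum=0
Step 6: p0@ESC p1@ESC p2@ESC p3@ESC p4@ESC -> at (1,4): 0 [-], cum=0
Total visits = 0

Answer: 0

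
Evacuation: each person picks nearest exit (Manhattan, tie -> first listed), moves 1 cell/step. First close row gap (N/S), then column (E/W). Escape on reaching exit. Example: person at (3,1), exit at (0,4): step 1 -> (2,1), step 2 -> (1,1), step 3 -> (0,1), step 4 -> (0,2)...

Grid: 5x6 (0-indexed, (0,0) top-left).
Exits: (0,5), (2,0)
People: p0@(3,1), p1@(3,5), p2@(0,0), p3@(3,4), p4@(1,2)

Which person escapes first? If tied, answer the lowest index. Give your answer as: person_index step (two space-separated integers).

Step 1: p0:(3,1)->(2,1) | p1:(3,5)->(2,5) | p2:(0,0)->(1,0) | p3:(3,4)->(2,4) | p4:(1,2)->(2,2)
Step 2: p0:(2,1)->(2,0)->EXIT | p1:(2,5)->(1,5) | p2:(1,0)->(2,0)->EXIT | p3:(2,4)->(1,4) | p4:(2,2)->(2,1)
Step 3: p0:escaped | p1:(1,5)->(0,5)->EXIT | p2:escaped | p3:(1,4)->(0,4) | p4:(2,1)->(2,0)->EXIT
Step 4: p0:escaped | p1:escaped | p2:escaped | p3:(0,4)->(0,5)->EXIT | p4:escaped
Exit steps: [2, 3, 2, 4, 3]
First to escape: p0 at step 2

Answer: 0 2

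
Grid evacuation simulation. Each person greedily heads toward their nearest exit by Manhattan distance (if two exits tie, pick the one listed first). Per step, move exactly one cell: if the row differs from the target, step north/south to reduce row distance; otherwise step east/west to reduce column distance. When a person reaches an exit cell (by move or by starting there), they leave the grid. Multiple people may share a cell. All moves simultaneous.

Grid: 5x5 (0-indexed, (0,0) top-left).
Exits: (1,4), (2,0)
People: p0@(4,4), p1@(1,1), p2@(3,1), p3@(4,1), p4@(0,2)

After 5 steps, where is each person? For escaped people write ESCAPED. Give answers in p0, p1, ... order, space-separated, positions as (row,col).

Step 1: p0:(4,4)->(3,4) | p1:(1,1)->(2,1) | p2:(3,1)->(2,1) | p3:(4,1)->(3,1) | p4:(0,2)->(1,2)
Step 2: p0:(3,4)->(2,4) | p1:(2,1)->(2,0)->EXIT | p2:(2,1)->(2,0)->EXIT | p3:(3,1)->(2,1) | p4:(1,2)->(1,3)
Step 3: p0:(2,4)->(1,4)->EXIT | p1:escaped | p2:escaped | p3:(2,1)->(2,0)->EXIT | p4:(1,3)->(1,4)->EXIT

ESCAPED ESCAPED ESCAPED ESCAPED ESCAPED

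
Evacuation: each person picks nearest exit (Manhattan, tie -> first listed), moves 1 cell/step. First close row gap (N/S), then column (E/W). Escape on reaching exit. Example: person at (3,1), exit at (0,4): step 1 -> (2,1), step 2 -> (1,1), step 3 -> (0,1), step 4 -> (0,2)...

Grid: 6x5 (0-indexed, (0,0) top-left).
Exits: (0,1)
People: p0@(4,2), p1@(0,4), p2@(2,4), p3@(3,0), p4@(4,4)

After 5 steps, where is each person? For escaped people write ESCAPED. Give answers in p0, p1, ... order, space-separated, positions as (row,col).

Step 1: p0:(4,2)->(3,2) | p1:(0,4)->(0,3) | p2:(2,4)->(1,4) | p3:(3,0)->(2,0) | p4:(4,4)->(3,4)
Step 2: p0:(3,2)->(2,2) | p1:(0,3)->(0,2) | p2:(1,4)->(0,4) | p3:(2,0)->(1,0) | p4:(3,4)->(2,4)
Step 3: p0:(2,2)->(1,2) | p1:(0,2)->(0,1)->EXIT | p2:(0,4)->(0,3) | p3:(1,0)->(0,0) | p4:(2,4)->(1,4)
Step 4: p0:(1,2)->(0,2) | p1:escaped | p2:(0,3)->(0,2) | p3:(0,0)->(0,1)->EXIT | p4:(1,4)->(0,4)
Step 5: p0:(0,2)->(0,1)->EXIT | p1:escaped | p2:(0,2)->(0,1)->EXIT | p3:escaped | p4:(0,4)->(0,3)

ESCAPED ESCAPED ESCAPED ESCAPED (0,3)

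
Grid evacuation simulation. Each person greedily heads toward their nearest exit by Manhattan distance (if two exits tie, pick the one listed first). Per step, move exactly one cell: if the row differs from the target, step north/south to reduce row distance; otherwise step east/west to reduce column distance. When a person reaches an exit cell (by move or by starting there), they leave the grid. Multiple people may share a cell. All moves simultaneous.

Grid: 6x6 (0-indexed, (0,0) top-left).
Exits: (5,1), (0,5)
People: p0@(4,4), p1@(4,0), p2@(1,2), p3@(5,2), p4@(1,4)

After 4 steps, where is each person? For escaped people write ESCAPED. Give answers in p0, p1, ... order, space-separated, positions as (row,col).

Step 1: p0:(4,4)->(5,4) | p1:(4,0)->(5,0) | p2:(1,2)->(0,2) | p3:(5,2)->(5,1)->EXIT | p4:(1,4)->(0,4)
Step 2: p0:(5,4)->(5,3) | p1:(5,0)->(5,1)->EXIT | p2:(0,2)->(0,3) | p3:escaped | p4:(0,4)->(0,5)->EXIT
Step 3: p0:(5,3)->(5,2) | p1:escaped | p2:(0,3)->(0,4) | p3:escaped | p4:escaped
Step 4: p0:(5,2)->(5,1)->EXIT | p1:escaped | p2:(0,4)->(0,5)->EXIT | p3:escaped | p4:escaped

ESCAPED ESCAPED ESCAPED ESCAPED ESCAPED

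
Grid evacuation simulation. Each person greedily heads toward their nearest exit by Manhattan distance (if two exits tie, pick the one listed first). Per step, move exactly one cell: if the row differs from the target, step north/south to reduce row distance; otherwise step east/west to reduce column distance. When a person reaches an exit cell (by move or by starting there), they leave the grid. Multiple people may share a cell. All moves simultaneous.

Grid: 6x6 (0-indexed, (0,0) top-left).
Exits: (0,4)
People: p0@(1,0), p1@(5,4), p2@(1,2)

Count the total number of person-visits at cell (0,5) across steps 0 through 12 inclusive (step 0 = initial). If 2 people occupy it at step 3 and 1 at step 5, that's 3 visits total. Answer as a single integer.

Step 0: p0@(1,0) p1@(5,4) p2@(1,2) -> at (0,5): 0 [-], cum=0
Step 1: p0@(0,0) p1@(4,4) p2@(0,2) -> at (0,5): 0 [-], cum=0
Step 2: p0@(0,1) p1@(3,4) p2@(0,3) -> at (0,5): 0 [-], cum=0
Step 3: p0@(0,2) p1@(2,4) p2@ESC -> at (0,5): 0 [-], cum=0
Step 4: p0@(0,3) p1@(1,4) p2@ESC -> at (0,5): 0 [-], cum=0
Step 5: p0@ESC p1@ESC p2@ESC -> at (0,5): 0 [-], cum=0
Total visits = 0

Answer: 0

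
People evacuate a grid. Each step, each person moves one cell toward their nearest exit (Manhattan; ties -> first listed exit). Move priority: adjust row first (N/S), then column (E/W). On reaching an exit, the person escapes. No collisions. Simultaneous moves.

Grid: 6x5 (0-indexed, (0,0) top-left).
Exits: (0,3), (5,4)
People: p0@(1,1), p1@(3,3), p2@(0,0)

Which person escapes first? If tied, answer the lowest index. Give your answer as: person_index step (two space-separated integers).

Step 1: p0:(1,1)->(0,1) | p1:(3,3)->(2,3) | p2:(0,0)->(0,1)
Step 2: p0:(0,1)->(0,2) | p1:(2,3)->(1,3) | p2:(0,1)->(0,2)
Step 3: p0:(0,2)->(0,3)->EXIT | p1:(1,3)->(0,3)->EXIT | p2:(0,2)->(0,3)->EXIT
Exit steps: [3, 3, 3]
First to escape: p0 at step 3

Answer: 0 3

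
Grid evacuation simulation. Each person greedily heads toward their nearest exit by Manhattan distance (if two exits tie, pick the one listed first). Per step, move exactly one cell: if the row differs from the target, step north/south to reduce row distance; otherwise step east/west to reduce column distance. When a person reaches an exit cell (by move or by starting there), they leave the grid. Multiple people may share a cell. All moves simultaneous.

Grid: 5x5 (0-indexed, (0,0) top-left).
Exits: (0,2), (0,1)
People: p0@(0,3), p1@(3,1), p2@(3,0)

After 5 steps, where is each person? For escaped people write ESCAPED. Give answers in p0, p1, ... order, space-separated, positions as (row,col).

Step 1: p0:(0,3)->(0,2)->EXIT | p1:(3,1)->(2,1) | p2:(3,0)->(2,0)
Step 2: p0:escaped | p1:(2,1)->(1,1) | p2:(2,0)->(1,0)
Step 3: p0:escaped | p1:(1,1)->(0,1)->EXIT | p2:(1,0)->(0,0)
Step 4: p0:escaped | p1:escaped | p2:(0,0)->(0,1)->EXIT

ESCAPED ESCAPED ESCAPED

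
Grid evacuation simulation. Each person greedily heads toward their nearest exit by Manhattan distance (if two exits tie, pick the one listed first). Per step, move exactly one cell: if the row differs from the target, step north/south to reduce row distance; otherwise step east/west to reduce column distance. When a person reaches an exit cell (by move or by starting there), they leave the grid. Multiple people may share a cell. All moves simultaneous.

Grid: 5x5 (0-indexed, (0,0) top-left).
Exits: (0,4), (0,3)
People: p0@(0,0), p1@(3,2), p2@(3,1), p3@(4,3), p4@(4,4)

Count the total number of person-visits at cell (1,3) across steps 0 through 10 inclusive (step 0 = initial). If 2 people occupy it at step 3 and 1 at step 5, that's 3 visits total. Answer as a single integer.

Step 0: p0@(0,0) p1@(3,2) p2@(3,1) p3@(4,3) p4@(4,4) -> at (1,3): 0 [-], cum=0
Step 1: p0@(0,1) p1@(2,2) p2@(2,1) p3@(3,3) p4@(3,4) -> at (1,3): 0 [-], cum=0
Step 2: p0@(0,2) p1@(1,2) p2@(1,1) p3@(2,3) p4@(2,4) -> at (1,3): 0 [-], cum=0
Step 3: p0@ESC p1@(0,2) p2@(0,1) p3@(1,3) p4@(1,4) -> at (1,3): 1 [p3], cum=1
Step 4: p0@ESC p1@ESC p2@(0,2) p3@ESC p4@ESC -> at (1,3): 0 [-], cum=1
Step 5: p0@ESC p1@ESC p2@ESC p3@ESC p4@ESC -> at (1,3): 0 [-], cum=1
Total visits = 1

Answer: 1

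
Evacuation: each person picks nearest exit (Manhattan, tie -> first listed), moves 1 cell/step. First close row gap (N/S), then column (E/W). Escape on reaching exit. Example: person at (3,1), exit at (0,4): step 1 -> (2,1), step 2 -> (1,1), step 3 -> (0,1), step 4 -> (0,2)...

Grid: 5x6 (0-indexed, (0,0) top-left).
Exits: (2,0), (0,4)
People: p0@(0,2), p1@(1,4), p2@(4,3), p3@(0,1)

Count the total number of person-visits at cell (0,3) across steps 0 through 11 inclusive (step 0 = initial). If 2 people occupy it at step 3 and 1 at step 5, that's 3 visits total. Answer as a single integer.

Step 0: p0@(0,2) p1@(1,4) p2@(4,3) p3@(0,1) -> at (0,3): 0 [-], cum=0
Step 1: p0@(0,3) p1@ESC p2@(3,3) p3@(1,1) -> at (0,3): 1 [p0], cum=1
Step 2: p0@ESC p1@ESC p2@(2,3) p3@(2,1) -> at (0,3): 0 [-], cum=1
Step 3: p0@ESC p1@ESC p2@(2,2) p3@ESC -> at (0,3): 0 [-], cum=1
Step 4: p0@ESC p1@ESC p2@(2,1) p3@ESC -> at (0,3): 0 [-], cum=1
Step 5: p0@ESC p1@ESC p2@ESC p3@ESC -> at (0,3): 0 [-], cum=1
Total visits = 1

Answer: 1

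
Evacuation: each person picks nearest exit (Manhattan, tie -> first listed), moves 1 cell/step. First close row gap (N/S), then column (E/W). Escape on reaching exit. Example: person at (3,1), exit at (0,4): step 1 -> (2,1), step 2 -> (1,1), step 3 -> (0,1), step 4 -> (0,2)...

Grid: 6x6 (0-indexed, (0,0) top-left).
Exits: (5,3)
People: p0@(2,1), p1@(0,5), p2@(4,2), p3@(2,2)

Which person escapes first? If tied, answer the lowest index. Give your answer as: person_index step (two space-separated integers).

Step 1: p0:(2,1)->(3,1) | p1:(0,5)->(1,5) | p2:(4,2)->(5,2) | p3:(2,2)->(3,2)
Step 2: p0:(3,1)->(4,1) | p1:(1,5)->(2,5) | p2:(5,2)->(5,3)->EXIT | p3:(3,2)->(4,2)
Step 3: p0:(4,1)->(5,1) | p1:(2,5)->(3,5) | p2:escaped | p3:(4,2)->(5,2)
Step 4: p0:(5,1)->(5,2) | p1:(3,5)->(4,5) | p2:escaped | p3:(5,2)->(5,3)->EXIT
Step 5: p0:(5,2)->(5,3)->EXIT | p1:(4,5)->(5,5) | p2:escaped | p3:escaped
Step 6: p0:escaped | p1:(5,5)->(5,4) | p2:escaped | p3:escaped
Step 7: p0:escaped | p1:(5,4)->(5,3)->EXIT | p2:escaped | p3:escaped
Exit steps: [5, 7, 2, 4]
First to escape: p2 at step 2

Answer: 2 2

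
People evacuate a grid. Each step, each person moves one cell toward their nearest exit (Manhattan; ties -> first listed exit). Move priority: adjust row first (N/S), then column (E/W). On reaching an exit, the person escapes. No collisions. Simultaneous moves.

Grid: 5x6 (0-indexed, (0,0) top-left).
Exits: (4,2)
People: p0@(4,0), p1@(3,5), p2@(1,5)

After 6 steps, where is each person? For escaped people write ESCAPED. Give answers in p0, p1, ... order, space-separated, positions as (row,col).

Step 1: p0:(4,0)->(4,1) | p1:(3,5)->(4,5) | p2:(1,5)->(2,5)
Step 2: p0:(4,1)->(4,2)->EXIT | p1:(4,5)->(4,4) | p2:(2,5)->(3,5)
Step 3: p0:escaped | p1:(4,4)->(4,3) | p2:(3,5)->(4,5)
Step 4: p0:escaped | p1:(4,3)->(4,2)->EXIT | p2:(4,5)->(4,4)
Step 5: p0:escaped | p1:escaped | p2:(4,4)->(4,3)
Step 6: p0:escaped | p1:escaped | p2:(4,3)->(4,2)->EXIT

ESCAPED ESCAPED ESCAPED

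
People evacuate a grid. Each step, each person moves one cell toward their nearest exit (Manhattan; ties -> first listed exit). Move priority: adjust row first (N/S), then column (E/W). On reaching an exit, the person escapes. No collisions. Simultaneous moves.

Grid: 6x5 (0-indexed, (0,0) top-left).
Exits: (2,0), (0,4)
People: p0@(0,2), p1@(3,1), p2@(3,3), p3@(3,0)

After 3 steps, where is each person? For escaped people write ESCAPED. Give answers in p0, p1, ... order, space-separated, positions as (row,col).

Step 1: p0:(0,2)->(0,3) | p1:(3,1)->(2,1) | p2:(3,3)->(2,3) | p3:(3,0)->(2,0)->EXIT
Step 2: p0:(0,3)->(0,4)->EXIT | p1:(2,1)->(2,0)->EXIT | p2:(2,3)->(2,2) | p3:escaped
Step 3: p0:escaped | p1:escaped | p2:(2,2)->(2,1) | p3:escaped

ESCAPED ESCAPED (2,1) ESCAPED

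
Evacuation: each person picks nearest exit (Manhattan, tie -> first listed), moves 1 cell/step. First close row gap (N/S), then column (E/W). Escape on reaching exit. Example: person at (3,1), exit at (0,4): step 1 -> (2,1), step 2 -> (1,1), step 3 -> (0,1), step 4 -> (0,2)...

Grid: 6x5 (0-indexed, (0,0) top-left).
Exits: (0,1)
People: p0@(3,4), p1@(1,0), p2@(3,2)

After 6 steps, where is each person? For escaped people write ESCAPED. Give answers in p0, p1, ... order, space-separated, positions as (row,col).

Step 1: p0:(3,4)->(2,4) | p1:(1,0)->(0,0) | p2:(3,2)->(2,2)
Step 2: p0:(2,4)->(1,4) | p1:(0,0)->(0,1)->EXIT | p2:(2,2)->(1,2)
Step 3: p0:(1,4)->(0,4) | p1:escaped | p2:(1,2)->(0,2)
Step 4: p0:(0,4)->(0,3) | p1:escaped | p2:(0,2)->(0,1)->EXIT
Step 5: p0:(0,3)->(0,2) | p1:escaped | p2:escaped
Step 6: p0:(0,2)->(0,1)->EXIT | p1:escaped | p2:escaped

ESCAPED ESCAPED ESCAPED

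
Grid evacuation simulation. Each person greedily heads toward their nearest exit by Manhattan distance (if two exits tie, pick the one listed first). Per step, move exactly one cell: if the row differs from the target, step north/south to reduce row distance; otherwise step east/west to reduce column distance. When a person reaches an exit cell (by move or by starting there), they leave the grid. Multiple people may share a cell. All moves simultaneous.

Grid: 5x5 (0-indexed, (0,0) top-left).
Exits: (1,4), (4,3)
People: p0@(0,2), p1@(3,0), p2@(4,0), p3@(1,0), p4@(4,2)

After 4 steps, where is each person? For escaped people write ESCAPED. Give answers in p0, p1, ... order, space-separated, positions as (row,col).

Step 1: p0:(0,2)->(1,2) | p1:(3,0)->(4,0) | p2:(4,0)->(4,1) | p3:(1,0)->(1,1) | p4:(4,2)->(4,3)->EXIT
Step 2: p0:(1,2)->(1,3) | p1:(4,0)->(4,1) | p2:(4,1)->(4,2) | p3:(1,1)->(1,2) | p4:escaped
Step 3: p0:(1,3)->(1,4)->EXIT | p1:(4,1)->(4,2) | p2:(4,2)->(4,3)->EXIT | p3:(1,2)->(1,3) | p4:escaped
Step 4: p0:escaped | p1:(4,2)->(4,3)->EXIT | p2:escaped | p3:(1,3)->(1,4)->EXIT | p4:escaped

ESCAPED ESCAPED ESCAPED ESCAPED ESCAPED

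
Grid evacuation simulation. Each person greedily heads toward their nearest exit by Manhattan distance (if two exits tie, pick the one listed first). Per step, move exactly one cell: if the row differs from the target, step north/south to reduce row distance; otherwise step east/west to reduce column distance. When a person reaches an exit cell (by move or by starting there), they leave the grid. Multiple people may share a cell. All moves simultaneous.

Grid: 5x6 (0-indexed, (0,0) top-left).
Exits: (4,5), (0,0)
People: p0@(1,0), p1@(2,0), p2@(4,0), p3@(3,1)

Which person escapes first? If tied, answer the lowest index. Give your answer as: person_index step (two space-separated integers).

Answer: 0 1

Derivation:
Step 1: p0:(1,0)->(0,0)->EXIT | p1:(2,0)->(1,0) | p2:(4,0)->(3,0) | p3:(3,1)->(2,1)
Step 2: p0:escaped | p1:(1,0)->(0,0)->EXIT | p2:(3,0)->(2,0) | p3:(2,1)->(1,1)
Step 3: p0:escaped | p1:escaped | p2:(2,0)->(1,0) | p3:(1,1)->(0,1)
Step 4: p0:escaped | p1:escaped | p2:(1,0)->(0,0)->EXIT | p3:(0,1)->(0,0)->EXIT
Exit steps: [1, 2, 4, 4]
First to escape: p0 at step 1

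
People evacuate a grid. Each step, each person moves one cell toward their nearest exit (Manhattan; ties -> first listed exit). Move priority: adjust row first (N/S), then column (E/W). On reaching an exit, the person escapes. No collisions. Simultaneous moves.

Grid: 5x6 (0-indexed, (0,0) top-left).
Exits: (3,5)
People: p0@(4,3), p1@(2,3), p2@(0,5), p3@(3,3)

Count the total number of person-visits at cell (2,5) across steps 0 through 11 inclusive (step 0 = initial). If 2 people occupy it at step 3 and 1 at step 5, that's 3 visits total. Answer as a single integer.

Answer: 1

Derivation:
Step 0: p0@(4,3) p1@(2,3) p2@(0,5) p3@(3,3) -> at (2,5): 0 [-], cum=0
Step 1: p0@(3,3) p1@(3,3) p2@(1,5) p3@(3,4) -> at (2,5): 0 [-], cum=0
Step 2: p0@(3,4) p1@(3,4) p2@(2,5) p3@ESC -> at (2,5): 1 [p2], cum=1
Step 3: p0@ESC p1@ESC p2@ESC p3@ESC -> at (2,5): 0 [-], cum=1
Total visits = 1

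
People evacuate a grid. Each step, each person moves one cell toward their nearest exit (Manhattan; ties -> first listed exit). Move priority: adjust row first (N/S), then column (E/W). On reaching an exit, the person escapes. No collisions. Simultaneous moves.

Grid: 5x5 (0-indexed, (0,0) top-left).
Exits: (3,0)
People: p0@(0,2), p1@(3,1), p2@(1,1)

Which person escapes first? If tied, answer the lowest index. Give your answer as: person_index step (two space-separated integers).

Answer: 1 1

Derivation:
Step 1: p0:(0,2)->(1,2) | p1:(3,1)->(3,0)->EXIT | p2:(1,1)->(2,1)
Step 2: p0:(1,2)->(2,2) | p1:escaped | p2:(2,1)->(3,1)
Step 3: p0:(2,2)->(3,2) | p1:escaped | p2:(3,1)->(3,0)->EXIT
Step 4: p0:(3,2)->(3,1) | p1:escaped | p2:escaped
Step 5: p0:(3,1)->(3,0)->EXIT | p1:escaped | p2:escaped
Exit steps: [5, 1, 3]
First to escape: p1 at step 1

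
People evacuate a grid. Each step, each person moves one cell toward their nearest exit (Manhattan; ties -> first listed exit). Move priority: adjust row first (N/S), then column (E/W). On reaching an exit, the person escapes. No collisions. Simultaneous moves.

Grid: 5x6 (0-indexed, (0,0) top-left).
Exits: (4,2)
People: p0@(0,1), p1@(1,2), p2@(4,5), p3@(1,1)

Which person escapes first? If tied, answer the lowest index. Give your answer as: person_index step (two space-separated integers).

Step 1: p0:(0,1)->(1,1) | p1:(1,2)->(2,2) | p2:(4,5)->(4,4) | p3:(1,1)->(2,1)
Step 2: p0:(1,1)->(2,1) | p1:(2,2)->(3,2) | p2:(4,4)->(4,3) | p3:(2,1)->(3,1)
Step 3: p0:(2,1)->(3,1) | p1:(3,2)->(4,2)->EXIT | p2:(4,3)->(4,2)->EXIT | p3:(3,1)->(4,1)
Step 4: p0:(3,1)->(4,1) | p1:escaped | p2:escaped | p3:(4,1)->(4,2)->EXIT
Step 5: p0:(4,1)->(4,2)->EXIT | p1:escaped | p2:escaped | p3:escaped
Exit steps: [5, 3, 3, 4]
First to escape: p1 at step 3

Answer: 1 3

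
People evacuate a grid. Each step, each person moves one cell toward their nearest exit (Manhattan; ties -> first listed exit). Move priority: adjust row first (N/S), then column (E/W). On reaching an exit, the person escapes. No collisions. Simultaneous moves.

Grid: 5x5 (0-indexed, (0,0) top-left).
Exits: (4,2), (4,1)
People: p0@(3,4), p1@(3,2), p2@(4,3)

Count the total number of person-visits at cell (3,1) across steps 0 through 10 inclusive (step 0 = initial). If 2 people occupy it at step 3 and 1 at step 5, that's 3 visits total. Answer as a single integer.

Answer: 0

Derivation:
Step 0: p0@(3,4) p1@(3,2) p2@(4,3) -> at (3,1): 0 [-], cum=0
Step 1: p0@(4,4) p1@ESC p2@ESC -> at (3,1): 0 [-], cum=0
Step 2: p0@(4,3) p1@ESC p2@ESC -> at (3,1): 0 [-], cum=0
Step 3: p0@ESC p1@ESC p2@ESC -> at (3,1): 0 [-], cum=0
Total visits = 0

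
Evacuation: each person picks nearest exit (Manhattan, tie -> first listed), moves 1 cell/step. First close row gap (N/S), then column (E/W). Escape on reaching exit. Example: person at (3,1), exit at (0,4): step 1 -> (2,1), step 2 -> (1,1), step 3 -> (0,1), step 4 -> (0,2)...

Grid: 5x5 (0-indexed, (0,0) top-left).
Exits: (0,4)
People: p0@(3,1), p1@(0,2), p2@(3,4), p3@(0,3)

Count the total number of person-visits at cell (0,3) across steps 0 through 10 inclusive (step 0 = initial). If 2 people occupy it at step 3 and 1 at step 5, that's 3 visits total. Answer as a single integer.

Step 0: p0@(3,1) p1@(0,2) p2@(3,4) p3@(0,3) -> at (0,3): 1 [p3], cum=1
Step 1: p0@(2,1) p1@(0,3) p2@(2,4) p3@ESC -> at (0,3): 1 [p1], cum=2
Step 2: p0@(1,1) p1@ESC p2@(1,4) p3@ESC -> at (0,3): 0 [-], cum=2
Step 3: p0@(0,1) p1@ESC p2@ESC p3@ESC -> at (0,3): 0 [-], cum=2
Step 4: p0@(0,2) p1@ESC p2@ESC p3@ESC -> at (0,3): 0 [-], cum=2
Step 5: p0@(0,3) p1@ESC p2@ESC p3@ESC -> at (0,3): 1 [p0], cum=3
Step 6: p0@ESC p1@ESC p2@ESC p3@ESC -> at (0,3): 0 [-], cum=3
Total visits = 3

Answer: 3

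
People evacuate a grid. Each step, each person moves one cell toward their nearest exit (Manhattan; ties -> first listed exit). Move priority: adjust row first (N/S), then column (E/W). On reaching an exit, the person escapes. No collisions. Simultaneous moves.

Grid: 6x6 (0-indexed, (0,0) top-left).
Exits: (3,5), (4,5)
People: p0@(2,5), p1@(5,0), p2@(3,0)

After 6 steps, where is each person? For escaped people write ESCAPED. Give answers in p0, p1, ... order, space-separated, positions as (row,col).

Step 1: p0:(2,5)->(3,5)->EXIT | p1:(5,0)->(4,0) | p2:(3,0)->(3,1)
Step 2: p0:escaped | p1:(4,0)->(4,1) | p2:(3,1)->(3,2)
Step 3: p0:escaped | p1:(4,1)->(4,2) | p2:(3,2)->(3,3)
Step 4: p0:escaped | p1:(4,2)->(4,3) | p2:(3,3)->(3,4)
Step 5: p0:escaped | p1:(4,3)->(4,4) | p2:(3,4)->(3,5)->EXIT
Step 6: p0:escaped | p1:(4,4)->(4,5)->EXIT | p2:escaped

ESCAPED ESCAPED ESCAPED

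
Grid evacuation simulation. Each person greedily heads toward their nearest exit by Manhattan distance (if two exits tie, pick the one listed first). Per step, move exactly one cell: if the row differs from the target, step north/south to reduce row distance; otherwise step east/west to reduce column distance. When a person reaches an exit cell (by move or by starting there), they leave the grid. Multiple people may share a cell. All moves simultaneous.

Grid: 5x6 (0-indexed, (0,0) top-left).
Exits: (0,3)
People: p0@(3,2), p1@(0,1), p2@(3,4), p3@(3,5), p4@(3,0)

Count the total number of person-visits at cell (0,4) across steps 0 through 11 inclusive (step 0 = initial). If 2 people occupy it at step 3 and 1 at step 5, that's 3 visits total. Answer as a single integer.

Answer: 2

Derivation:
Step 0: p0@(3,2) p1@(0,1) p2@(3,4) p3@(3,5) p4@(3,0) -> at (0,4): 0 [-], cum=0
Step 1: p0@(2,2) p1@(0,2) p2@(2,4) p3@(2,5) p4@(2,0) -> at (0,4): 0 [-], cum=0
Step 2: p0@(1,2) p1@ESC p2@(1,4) p3@(1,5) p4@(1,0) -> at (0,4): 0 [-], cum=0
Step 3: p0@(0,2) p1@ESC p2@(0,4) p3@(0,5) p4@(0,0) -> at (0,4): 1 [p2], cum=1
Step 4: p0@ESC p1@ESC p2@ESC p3@(0,4) p4@(0,1) -> at (0,4): 1 [p3], cum=2
Step 5: p0@ESC p1@ESC p2@ESC p3@ESC p4@(0,2) -> at (0,4): 0 [-], cum=2
Step 6: p0@ESC p1@ESC p2@ESC p3@ESC p4@ESC -> at (0,4): 0 [-], cum=2
Total visits = 2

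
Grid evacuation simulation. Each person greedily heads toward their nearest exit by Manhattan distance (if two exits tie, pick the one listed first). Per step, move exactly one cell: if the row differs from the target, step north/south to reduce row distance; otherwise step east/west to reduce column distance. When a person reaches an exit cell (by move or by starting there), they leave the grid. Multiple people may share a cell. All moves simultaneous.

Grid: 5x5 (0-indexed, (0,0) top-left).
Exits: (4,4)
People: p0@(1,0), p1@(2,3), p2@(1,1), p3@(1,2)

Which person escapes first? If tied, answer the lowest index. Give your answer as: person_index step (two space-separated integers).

Answer: 1 3

Derivation:
Step 1: p0:(1,0)->(2,0) | p1:(2,3)->(3,3) | p2:(1,1)->(2,1) | p3:(1,2)->(2,2)
Step 2: p0:(2,0)->(3,0) | p1:(3,3)->(4,3) | p2:(2,1)->(3,1) | p3:(2,2)->(3,2)
Step 3: p0:(3,0)->(4,0) | p1:(4,3)->(4,4)->EXIT | p2:(3,1)->(4,1) | p3:(3,2)->(4,2)
Step 4: p0:(4,0)->(4,1) | p1:escaped | p2:(4,1)->(4,2) | p3:(4,2)->(4,3)
Step 5: p0:(4,1)->(4,2) | p1:escaped | p2:(4,2)->(4,3) | p3:(4,3)->(4,4)->EXIT
Step 6: p0:(4,2)->(4,3) | p1:escaped | p2:(4,3)->(4,4)->EXIT | p3:escaped
Step 7: p0:(4,3)->(4,4)->EXIT | p1:escaped | p2:escaped | p3:escaped
Exit steps: [7, 3, 6, 5]
First to escape: p1 at step 3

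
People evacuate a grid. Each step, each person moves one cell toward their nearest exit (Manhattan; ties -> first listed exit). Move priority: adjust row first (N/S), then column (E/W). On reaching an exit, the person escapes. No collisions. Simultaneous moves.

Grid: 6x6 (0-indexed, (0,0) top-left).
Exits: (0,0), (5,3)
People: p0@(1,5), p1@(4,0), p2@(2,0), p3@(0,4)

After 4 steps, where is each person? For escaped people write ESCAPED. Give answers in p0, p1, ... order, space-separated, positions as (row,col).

Step 1: p0:(1,5)->(0,5) | p1:(4,0)->(3,0) | p2:(2,0)->(1,0) | p3:(0,4)->(0,3)
Step 2: p0:(0,5)->(0,4) | p1:(3,0)->(2,0) | p2:(1,0)->(0,0)->EXIT | p3:(0,3)->(0,2)
Step 3: p0:(0,4)->(0,3) | p1:(2,0)->(1,0) | p2:escaped | p3:(0,2)->(0,1)
Step 4: p0:(0,3)->(0,2) | p1:(1,0)->(0,0)->EXIT | p2:escaped | p3:(0,1)->(0,0)->EXIT

(0,2) ESCAPED ESCAPED ESCAPED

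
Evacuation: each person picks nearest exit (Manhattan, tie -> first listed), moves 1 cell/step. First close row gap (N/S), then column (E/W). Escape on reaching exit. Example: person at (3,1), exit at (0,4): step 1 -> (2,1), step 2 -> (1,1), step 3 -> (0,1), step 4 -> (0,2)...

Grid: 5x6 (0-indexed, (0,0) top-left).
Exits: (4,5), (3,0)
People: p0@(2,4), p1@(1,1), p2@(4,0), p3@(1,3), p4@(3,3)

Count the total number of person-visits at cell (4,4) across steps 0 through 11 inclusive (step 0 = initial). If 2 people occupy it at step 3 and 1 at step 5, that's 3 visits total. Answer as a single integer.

Step 0: p0@(2,4) p1@(1,1) p2@(4,0) p3@(1,3) p4@(3,3) -> at (4,4): 0 [-], cum=0
Step 1: p0@(3,4) p1@(2,1) p2@ESC p3@(2,3) p4@(4,3) -> at (4,4): 0 [-], cum=0
Step 2: p0@(4,4) p1@(3,1) p2@ESC p3@(3,3) p4@(4,4) -> at (4,4): 2 [p0,p4], cum=2
Step 3: p0@ESC p1@ESC p2@ESC p3@(4,3) p4@ESC -> at (4,4): 0 [-], cum=2
Step 4: p0@ESC p1@ESC p2@ESC p3@(4,4) p4@ESC -> at (4,4): 1 [p3], cum=3
Step 5: p0@ESC p1@ESC p2@ESC p3@ESC p4@ESC -> at (4,4): 0 [-], cum=3
Total visits = 3

Answer: 3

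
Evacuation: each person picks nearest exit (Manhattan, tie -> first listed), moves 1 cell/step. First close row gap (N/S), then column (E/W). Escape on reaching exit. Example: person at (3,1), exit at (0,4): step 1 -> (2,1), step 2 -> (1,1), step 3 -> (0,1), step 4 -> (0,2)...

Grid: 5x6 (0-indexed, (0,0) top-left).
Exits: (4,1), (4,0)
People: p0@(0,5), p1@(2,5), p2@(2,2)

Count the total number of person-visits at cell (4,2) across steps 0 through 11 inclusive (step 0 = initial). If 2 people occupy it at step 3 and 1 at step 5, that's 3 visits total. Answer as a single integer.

Step 0: p0@(0,5) p1@(2,5) p2@(2,2) -> at (4,2): 0 [-], cum=0
Step 1: p0@(1,5) p1@(3,5) p2@(3,2) -> at (4,2): 0 [-], cum=0
Step 2: p0@(2,5) p1@(4,5) p2@(4,2) -> at (4,2): 1 [p2], cum=1
Step 3: p0@(3,5) p1@(4,4) p2@ESC -> at (4,2): 0 [-], cum=1
Step 4: p0@(4,5) p1@(4,3) p2@ESC -> at (4,2): 0 [-], cum=1
Step 5: p0@(4,4) p1@(4,2) p2@ESC -> at (4,2): 1 [p1], cum=2
Step 6: p0@(4,3) p1@ESC p2@ESC -> at (4,2): 0 [-], cum=2
Step 7: p0@(4,2) p1@ESC p2@ESC -> at (4,2): 1 [p0], cum=3
Step 8: p0@ESC p1@ESC p2@ESC -> at (4,2): 0 [-], cum=3
Total visits = 3

Answer: 3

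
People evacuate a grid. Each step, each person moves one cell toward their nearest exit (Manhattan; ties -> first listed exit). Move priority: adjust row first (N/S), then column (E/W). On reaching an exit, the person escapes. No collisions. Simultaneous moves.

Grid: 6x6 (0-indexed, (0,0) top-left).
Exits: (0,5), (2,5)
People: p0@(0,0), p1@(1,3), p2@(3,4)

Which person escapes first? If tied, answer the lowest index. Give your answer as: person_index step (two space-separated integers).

Step 1: p0:(0,0)->(0,1) | p1:(1,3)->(0,3) | p2:(3,4)->(2,4)
Step 2: p0:(0,1)->(0,2) | p1:(0,3)->(0,4) | p2:(2,4)->(2,5)->EXIT
Step 3: p0:(0,2)->(0,3) | p1:(0,4)->(0,5)->EXIT | p2:escaped
Step 4: p0:(0,3)->(0,4) | p1:escaped | p2:escaped
Step 5: p0:(0,4)->(0,5)->EXIT | p1:escaped | p2:escaped
Exit steps: [5, 3, 2]
First to escape: p2 at step 2

Answer: 2 2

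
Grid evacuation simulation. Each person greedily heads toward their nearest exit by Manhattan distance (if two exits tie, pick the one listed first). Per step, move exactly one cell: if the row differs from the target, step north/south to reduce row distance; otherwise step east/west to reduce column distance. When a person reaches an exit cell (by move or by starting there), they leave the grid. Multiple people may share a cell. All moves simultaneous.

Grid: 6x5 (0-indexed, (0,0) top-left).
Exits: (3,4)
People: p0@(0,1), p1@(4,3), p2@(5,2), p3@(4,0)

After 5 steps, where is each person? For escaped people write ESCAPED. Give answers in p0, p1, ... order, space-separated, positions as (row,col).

Step 1: p0:(0,1)->(1,1) | p1:(4,3)->(3,3) | p2:(5,2)->(4,2) | p3:(4,0)->(3,0)
Step 2: p0:(1,1)->(2,1) | p1:(3,3)->(3,4)->EXIT | p2:(4,2)->(3,2) | p3:(3,0)->(3,1)
Step 3: p0:(2,1)->(3,1) | p1:escaped | p2:(3,2)->(3,3) | p3:(3,1)->(3,2)
Step 4: p0:(3,1)->(3,2) | p1:escaped | p2:(3,3)->(3,4)->EXIT | p3:(3,2)->(3,3)
Step 5: p0:(3,2)->(3,3) | p1:escaped | p2:escaped | p3:(3,3)->(3,4)->EXIT

(3,3) ESCAPED ESCAPED ESCAPED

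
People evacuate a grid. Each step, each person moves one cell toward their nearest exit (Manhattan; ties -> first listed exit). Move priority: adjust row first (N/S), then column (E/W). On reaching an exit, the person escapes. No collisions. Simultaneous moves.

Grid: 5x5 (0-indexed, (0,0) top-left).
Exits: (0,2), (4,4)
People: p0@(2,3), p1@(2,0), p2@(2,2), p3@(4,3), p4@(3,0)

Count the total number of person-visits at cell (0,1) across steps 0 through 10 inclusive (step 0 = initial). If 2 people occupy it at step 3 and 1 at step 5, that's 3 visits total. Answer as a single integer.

Answer: 2

Derivation:
Step 0: p0@(2,3) p1@(2,0) p2@(2,2) p3@(4,3) p4@(3,0) -> at (0,1): 0 [-], cum=0
Step 1: p0@(1,3) p1@(1,0) p2@(1,2) p3@ESC p4@(2,0) -> at (0,1): 0 [-], cum=0
Step 2: p0@(0,3) p1@(0,0) p2@ESC p3@ESC p4@(1,0) -> at (0,1): 0 [-], cum=0
Step 3: p0@ESC p1@(0,1) p2@ESC p3@ESC p4@(0,0) -> at (0,1): 1 [p1], cum=1
Step 4: p0@ESC p1@ESC p2@ESC p3@ESC p4@(0,1) -> at (0,1): 1 [p4], cum=2
Step 5: p0@ESC p1@ESC p2@ESC p3@ESC p4@ESC -> at (0,1): 0 [-], cum=2
Total visits = 2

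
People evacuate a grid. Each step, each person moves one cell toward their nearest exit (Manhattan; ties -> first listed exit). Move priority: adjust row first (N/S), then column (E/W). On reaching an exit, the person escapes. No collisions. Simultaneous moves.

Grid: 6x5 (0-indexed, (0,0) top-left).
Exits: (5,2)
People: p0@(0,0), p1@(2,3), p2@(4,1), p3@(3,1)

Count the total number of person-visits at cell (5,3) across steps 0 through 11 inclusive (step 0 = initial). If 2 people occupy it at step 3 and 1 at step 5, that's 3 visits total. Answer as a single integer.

Step 0: p0@(0,0) p1@(2,3) p2@(4,1) p3@(3,1) -> at (5,3): 0 [-], cum=0
Step 1: p0@(1,0) p1@(3,3) p2@(5,1) p3@(4,1) -> at (5,3): 0 [-], cum=0
Step 2: p0@(2,0) p1@(4,3) p2@ESC p3@(5,1) -> at (5,3): 0 [-], cum=0
Step 3: p0@(3,0) p1@(5,3) p2@ESC p3@ESC -> at (5,3): 1 [p1], cum=1
Step 4: p0@(4,0) p1@ESC p2@ESC p3@ESC -> at (5,3): 0 [-], cum=1
Step 5: p0@(5,0) p1@ESC p2@ESC p3@ESC -> at (5,3): 0 [-], cum=1
Step 6: p0@(5,1) p1@ESC p2@ESC p3@ESC -> at (5,3): 0 [-], cum=1
Step 7: p0@ESC p1@ESC p2@ESC p3@ESC -> at (5,3): 0 [-], cum=1
Total visits = 1

Answer: 1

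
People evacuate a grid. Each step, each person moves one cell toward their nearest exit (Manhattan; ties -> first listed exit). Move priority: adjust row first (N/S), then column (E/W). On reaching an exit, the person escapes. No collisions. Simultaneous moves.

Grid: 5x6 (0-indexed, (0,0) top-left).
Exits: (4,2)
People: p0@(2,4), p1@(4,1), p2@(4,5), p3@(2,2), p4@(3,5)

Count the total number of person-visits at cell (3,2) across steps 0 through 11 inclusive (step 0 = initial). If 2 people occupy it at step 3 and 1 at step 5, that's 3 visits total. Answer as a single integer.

Answer: 1

Derivation:
Step 0: p0@(2,4) p1@(4,1) p2@(4,5) p3@(2,2) p4@(3,5) -> at (3,2): 0 [-], cum=0
Step 1: p0@(3,4) p1@ESC p2@(4,4) p3@(3,2) p4@(4,5) -> at (3,2): 1 [p3], cum=1
Step 2: p0@(4,4) p1@ESC p2@(4,3) p3@ESC p4@(4,4) -> at (3,2): 0 [-], cum=1
Step 3: p0@(4,3) p1@ESC p2@ESC p3@ESC p4@(4,3) -> at (3,2): 0 [-], cum=1
Step 4: p0@ESC p1@ESC p2@ESC p3@ESC p4@ESC -> at (3,2): 0 [-], cum=1
Total visits = 1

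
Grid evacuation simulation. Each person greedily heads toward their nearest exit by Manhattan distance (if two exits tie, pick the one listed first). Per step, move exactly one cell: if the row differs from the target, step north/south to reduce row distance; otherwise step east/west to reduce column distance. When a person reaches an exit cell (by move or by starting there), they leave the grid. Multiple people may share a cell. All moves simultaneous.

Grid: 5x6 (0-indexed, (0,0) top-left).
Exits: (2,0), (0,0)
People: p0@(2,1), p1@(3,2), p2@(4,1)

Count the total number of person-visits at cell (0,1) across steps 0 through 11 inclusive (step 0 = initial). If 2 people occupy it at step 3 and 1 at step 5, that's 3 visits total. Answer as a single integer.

Step 0: p0@(2,1) p1@(3,2) p2@(4,1) -> at (0,1): 0 [-], cum=0
Step 1: p0@ESC p1@(2,2) p2@(3,1) -> at (0,1): 0 [-], cum=0
Step 2: p0@ESC p1@(2,1) p2@(2,1) -> at (0,1): 0 [-], cum=0
Step 3: p0@ESC p1@ESC p2@ESC -> at (0,1): 0 [-], cum=0
Total visits = 0

Answer: 0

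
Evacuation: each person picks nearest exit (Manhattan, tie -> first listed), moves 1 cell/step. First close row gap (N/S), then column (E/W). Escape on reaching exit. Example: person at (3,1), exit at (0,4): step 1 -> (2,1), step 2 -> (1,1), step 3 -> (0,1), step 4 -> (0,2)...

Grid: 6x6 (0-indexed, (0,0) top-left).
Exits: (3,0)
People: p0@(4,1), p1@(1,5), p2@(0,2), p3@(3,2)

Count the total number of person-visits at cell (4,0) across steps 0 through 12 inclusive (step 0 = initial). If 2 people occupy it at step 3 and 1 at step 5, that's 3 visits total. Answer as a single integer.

Answer: 0

Derivation:
Step 0: p0@(4,1) p1@(1,5) p2@(0,2) p3@(3,2) -> at (4,0): 0 [-], cum=0
Step 1: p0@(3,1) p1@(2,5) p2@(1,2) p3@(3,1) -> at (4,0): 0 [-], cum=0
Step 2: p0@ESC p1@(3,5) p2@(2,2) p3@ESC -> at (4,0): 0 [-], cum=0
Step 3: p0@ESC p1@(3,4) p2@(3,2) p3@ESC -> at (4,0): 0 [-], cum=0
Step 4: p0@ESC p1@(3,3) p2@(3,1) p3@ESC -> at (4,0): 0 [-], cum=0
Step 5: p0@ESC p1@(3,2) p2@ESC p3@ESC -> at (4,0): 0 [-], cum=0
Step 6: p0@ESC p1@(3,1) p2@ESC p3@ESC -> at (4,0): 0 [-], cum=0
Step 7: p0@ESC p1@ESC p2@ESC p3@ESC -> at (4,0): 0 [-], cum=0
Total visits = 0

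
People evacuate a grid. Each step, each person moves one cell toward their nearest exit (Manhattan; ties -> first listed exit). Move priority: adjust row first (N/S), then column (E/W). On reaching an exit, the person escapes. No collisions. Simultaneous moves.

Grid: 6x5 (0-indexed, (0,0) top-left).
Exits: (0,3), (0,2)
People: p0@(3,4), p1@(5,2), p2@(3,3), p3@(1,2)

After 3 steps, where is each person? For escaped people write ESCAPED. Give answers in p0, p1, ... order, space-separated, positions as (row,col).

Step 1: p0:(3,4)->(2,4) | p1:(5,2)->(4,2) | p2:(3,3)->(2,3) | p3:(1,2)->(0,2)->EXIT
Step 2: p0:(2,4)->(1,4) | p1:(4,2)->(3,2) | p2:(2,3)->(1,3) | p3:escaped
Step 3: p0:(1,4)->(0,4) | p1:(3,2)->(2,2) | p2:(1,3)->(0,3)->EXIT | p3:escaped

(0,4) (2,2) ESCAPED ESCAPED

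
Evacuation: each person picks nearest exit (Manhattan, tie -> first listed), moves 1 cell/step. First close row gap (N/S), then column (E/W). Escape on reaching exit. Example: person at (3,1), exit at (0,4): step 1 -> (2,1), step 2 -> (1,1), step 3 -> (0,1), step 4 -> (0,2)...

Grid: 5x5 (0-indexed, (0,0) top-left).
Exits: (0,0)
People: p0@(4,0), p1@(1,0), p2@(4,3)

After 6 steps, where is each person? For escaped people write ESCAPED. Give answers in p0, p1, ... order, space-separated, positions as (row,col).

Step 1: p0:(4,0)->(3,0) | p1:(1,0)->(0,0)->EXIT | p2:(4,3)->(3,3)
Step 2: p0:(3,0)->(2,0) | p1:escaped | p2:(3,3)->(2,3)
Step 3: p0:(2,0)->(1,0) | p1:escaped | p2:(2,3)->(1,3)
Step 4: p0:(1,0)->(0,0)->EXIT | p1:escaped | p2:(1,3)->(0,3)
Step 5: p0:escaped | p1:escaped | p2:(0,3)->(0,2)
Step 6: p0:escaped | p1:escaped | p2:(0,2)->(0,1)

ESCAPED ESCAPED (0,1)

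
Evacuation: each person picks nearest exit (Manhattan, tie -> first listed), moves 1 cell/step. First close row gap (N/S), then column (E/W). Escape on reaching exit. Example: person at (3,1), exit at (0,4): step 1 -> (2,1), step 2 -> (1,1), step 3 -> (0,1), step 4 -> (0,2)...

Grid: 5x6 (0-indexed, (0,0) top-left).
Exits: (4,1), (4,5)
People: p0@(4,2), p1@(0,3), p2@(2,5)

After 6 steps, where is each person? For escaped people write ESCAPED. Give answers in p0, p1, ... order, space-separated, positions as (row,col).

Step 1: p0:(4,2)->(4,1)->EXIT | p1:(0,3)->(1,3) | p2:(2,5)->(3,5)
Step 2: p0:escaped | p1:(1,3)->(2,3) | p2:(3,5)->(4,5)->EXIT
Step 3: p0:escaped | p1:(2,3)->(3,3) | p2:escaped
Step 4: p0:escaped | p1:(3,3)->(4,3) | p2:escaped
Step 5: p0:escaped | p1:(4,3)->(4,2) | p2:escaped
Step 6: p0:escaped | p1:(4,2)->(4,1)->EXIT | p2:escaped

ESCAPED ESCAPED ESCAPED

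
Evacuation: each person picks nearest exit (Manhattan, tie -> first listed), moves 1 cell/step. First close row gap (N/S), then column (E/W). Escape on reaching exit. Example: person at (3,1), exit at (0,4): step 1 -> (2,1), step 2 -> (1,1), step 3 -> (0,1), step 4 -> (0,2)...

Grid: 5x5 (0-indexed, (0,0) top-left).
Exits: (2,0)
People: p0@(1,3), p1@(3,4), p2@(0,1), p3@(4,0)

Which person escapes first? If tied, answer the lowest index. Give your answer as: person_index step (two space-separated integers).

Answer: 3 2

Derivation:
Step 1: p0:(1,3)->(2,3) | p1:(3,4)->(2,4) | p2:(0,1)->(1,1) | p3:(4,0)->(3,0)
Step 2: p0:(2,3)->(2,2) | p1:(2,4)->(2,3) | p2:(1,1)->(2,1) | p3:(3,0)->(2,0)->EXIT
Step 3: p0:(2,2)->(2,1) | p1:(2,3)->(2,2) | p2:(2,1)->(2,0)->EXIT | p3:escaped
Step 4: p0:(2,1)->(2,0)->EXIT | p1:(2,2)->(2,1) | p2:escaped | p3:escaped
Step 5: p0:escaped | p1:(2,1)->(2,0)->EXIT | p2:escaped | p3:escaped
Exit steps: [4, 5, 3, 2]
First to escape: p3 at step 2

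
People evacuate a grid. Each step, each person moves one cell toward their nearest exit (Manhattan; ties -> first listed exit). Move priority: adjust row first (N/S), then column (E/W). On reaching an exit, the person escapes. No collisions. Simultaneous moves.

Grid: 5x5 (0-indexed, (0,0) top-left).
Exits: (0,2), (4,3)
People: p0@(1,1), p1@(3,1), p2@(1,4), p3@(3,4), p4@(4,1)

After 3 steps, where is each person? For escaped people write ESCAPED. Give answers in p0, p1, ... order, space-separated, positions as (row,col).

Step 1: p0:(1,1)->(0,1) | p1:(3,1)->(4,1) | p2:(1,4)->(0,4) | p3:(3,4)->(4,4) | p4:(4,1)->(4,2)
Step 2: p0:(0,1)->(0,2)->EXIT | p1:(4,1)->(4,2) | p2:(0,4)->(0,3) | p3:(4,4)->(4,3)->EXIT | p4:(4,2)->(4,3)->EXIT
Step 3: p0:escaped | p1:(4,2)->(4,3)->EXIT | p2:(0,3)->(0,2)->EXIT | p3:escaped | p4:escaped

ESCAPED ESCAPED ESCAPED ESCAPED ESCAPED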